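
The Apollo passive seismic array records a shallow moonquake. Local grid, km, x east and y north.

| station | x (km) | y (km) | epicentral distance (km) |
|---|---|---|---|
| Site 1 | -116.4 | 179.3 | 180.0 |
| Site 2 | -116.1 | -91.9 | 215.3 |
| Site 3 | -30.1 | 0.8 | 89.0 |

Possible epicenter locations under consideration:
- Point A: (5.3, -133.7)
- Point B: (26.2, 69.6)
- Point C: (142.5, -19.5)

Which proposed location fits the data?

For each candidate, compare |candidate − station| to the reported distance:
Point A: residuals Site 1 155.8, Site 2 86.9, Site 3 50.1 → max 155.8 km
Point B: residuals Site 1 0.1, Site 2 0.1, Site 3 0.1 → max 0.1 km
Point C: residuals Site 1 146.4, Site 2 53.2, Site 3 84.8 → max 146.4 km
Only Point B has all residuals ≈ 0.

Point B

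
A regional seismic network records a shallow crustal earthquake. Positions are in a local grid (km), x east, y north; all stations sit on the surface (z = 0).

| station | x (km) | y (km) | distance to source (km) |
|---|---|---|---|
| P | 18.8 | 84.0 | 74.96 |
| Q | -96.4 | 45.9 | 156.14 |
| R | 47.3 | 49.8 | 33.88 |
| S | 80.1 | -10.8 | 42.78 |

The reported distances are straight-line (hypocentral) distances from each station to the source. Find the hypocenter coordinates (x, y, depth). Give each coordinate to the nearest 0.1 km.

x ≈ 57.0 km, y ≈ 21.5 km, depth ≈ 15.9 km

Each station gives a sphere (x−x_i)² + (y−y_i)² + z² = d_i² (stations at z=0).
Subtracting the P sphere from Q and R: z² cancels, leaving linear equations in x and y:
-230.4 x − 76.2 y = -14770.37
57.0 x − 68.4 y = 1779.04
Solving: x ≈ 57.000, y ≈ 21.491 km (keep extra digits for the depth step; rounded: 57.0, 21.5).
Then from the P sphere: z² = 74.96² − (x − 18.8)² − (y − 84.0)² with x = 57.000, y = 21.491, so z ≈ 15.887 ≈ 15.9 km.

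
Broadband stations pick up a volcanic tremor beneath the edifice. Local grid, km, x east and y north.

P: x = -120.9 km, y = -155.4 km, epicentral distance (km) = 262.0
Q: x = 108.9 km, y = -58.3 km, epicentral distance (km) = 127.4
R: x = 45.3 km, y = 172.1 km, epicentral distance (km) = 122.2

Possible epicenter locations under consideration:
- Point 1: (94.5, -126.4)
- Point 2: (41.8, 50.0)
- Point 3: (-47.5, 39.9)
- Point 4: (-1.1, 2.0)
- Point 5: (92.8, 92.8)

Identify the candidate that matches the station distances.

For each candidate, compare |candidate − station| to the reported distance:
Point 1: residuals P 44.7, Q 57.8, R 180.3 → max 180.3 km
Point 2: residuals P 0.0, Q 0.0, R 0.0 → max 0.0 km
Point 3: residuals P 53.4, Q 57.3, R 39.3 → max 57.3 km
Point 4: residuals P 64.2, Q 2.0, R 54.1 → max 64.2 km
Point 5: residuals P 65.5, Q 24.6, R 29.8 → max 65.5 km
Only Point 2 has all residuals ≈ 0.

Point 2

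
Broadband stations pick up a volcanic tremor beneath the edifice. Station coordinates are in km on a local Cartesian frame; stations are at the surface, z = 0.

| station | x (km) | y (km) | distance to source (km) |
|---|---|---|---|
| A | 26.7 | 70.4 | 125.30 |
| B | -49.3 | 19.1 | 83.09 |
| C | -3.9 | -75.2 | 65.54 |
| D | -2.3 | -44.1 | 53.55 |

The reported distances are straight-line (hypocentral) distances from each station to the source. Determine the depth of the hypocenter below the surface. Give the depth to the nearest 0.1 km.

Each station gives a sphere (x−x_i)² + (y−y_i)² + z² = d_i² (stations at z=0).
Subtracting the A sphere from B and C: z² cancels, leaving linear equations in x and y:
-152.0 x − 102.6 y = 5922.39
-61.2 x − 291.2 y = 11405.80
Solving: x ≈ -14.595, y ≈ -36.101 km (keep extra digits for the depth step; rounded: -14.6, -36.1).
Then from the A sphere: z² = 125.30² − (x − 26.7)² − (y − 70.4)² with x = -14.595, y = -36.101, so z ≈ 51.501 ≈ 51.5 km.
Check against D (with the unrounded solution): distance 53.55 ≈ 53.55 km. ✓

51.5 km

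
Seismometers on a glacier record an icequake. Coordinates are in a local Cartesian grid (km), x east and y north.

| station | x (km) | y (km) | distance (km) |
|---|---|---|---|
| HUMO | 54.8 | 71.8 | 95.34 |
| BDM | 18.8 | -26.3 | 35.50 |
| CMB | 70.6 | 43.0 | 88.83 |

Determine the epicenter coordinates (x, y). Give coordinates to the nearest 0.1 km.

Circle about each station: (x − 54.8)² + (y − 71.8)² = 95.34²; (x − 18.8)² + (y + 26.3)² = 35.50²; (x − 70.6)² + (y − 43.0)² = 88.83².
Subtracting pairs of circle equations eliminates x²+y² and gives linear equations (the radical axes):
-72.0 x − 196.2 y = 716.32
31.6 x − 57.6 y = -125.97
Solving the 2×2 system: x ≈ -6.4, y ≈ -1.3 km.
Check against HUMO (with the unrounded x, y): √((x − 54.8)²+(y − 71.8)²) = 95.33 ≈ 95.34 km. ✓

(-6.4, -1.3)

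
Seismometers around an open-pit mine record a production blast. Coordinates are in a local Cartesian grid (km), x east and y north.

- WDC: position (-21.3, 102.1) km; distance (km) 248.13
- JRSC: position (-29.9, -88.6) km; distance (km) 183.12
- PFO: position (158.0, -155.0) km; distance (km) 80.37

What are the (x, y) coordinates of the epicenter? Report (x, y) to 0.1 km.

(152.7, -74.8)

Circle about each station: (x + 21.3)² + (y − 102.1)² = 248.13²; (x + 29.9)² + (y + 88.6)² = 183.12²; (x − 158.0)² + (y + 155.0)² = 80.37².
Subtracting the WDC equation from the JRSC and PFO equations removes the quadratic terms:
-17.2 x − 381.4 y = 25901.43
358.6 x − 514.2 y = 93220.06
Solving the 2×2 system: x ≈ 152.7, y ≈ -74.8 km.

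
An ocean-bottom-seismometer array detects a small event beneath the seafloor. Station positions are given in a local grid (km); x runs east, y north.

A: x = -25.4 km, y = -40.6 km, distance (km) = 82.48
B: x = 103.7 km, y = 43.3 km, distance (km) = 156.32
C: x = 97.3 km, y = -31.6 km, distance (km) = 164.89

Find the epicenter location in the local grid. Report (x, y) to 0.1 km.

(-52.5, 37.3)

Circle about each station: (x + 25.4)² + (y + 40.6)² = 82.48²; (x − 103.7)² + (y − 43.3)² = 156.32²; (x − 97.3)² + (y + 31.6)² = 164.89².
Subtracting the A equation from the B and C equations removes the quadratic terms:
258.2 x + 167.8 y = -7297.93
245.4 x + 18.0 y = -12213.43
Solving the 2×2 system: x ≈ -52.5, y ≈ 37.3 km.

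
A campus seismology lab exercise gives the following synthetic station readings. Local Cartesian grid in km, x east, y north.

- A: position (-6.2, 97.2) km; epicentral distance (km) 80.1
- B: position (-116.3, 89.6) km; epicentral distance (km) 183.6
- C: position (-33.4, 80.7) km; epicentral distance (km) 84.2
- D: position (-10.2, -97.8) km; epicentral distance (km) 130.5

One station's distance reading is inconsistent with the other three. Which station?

B

Solve using three stations at a time. Using A, C, D (subtract circle equations pairwise → linear system) gives (x, y) ≈ (30.7, 26.1).
Distances from that point to each station vs reported:
  A: calculated 80.1 vs reported 80.1 → residual 0.0 km
  B: calculated 160.1 vs reported 183.6 → residual 23.5 km
  C: calculated 84.2 vs reported 84.2 → residual 0.0 km
  D: calculated 130.5 vs reported 130.5 → residual 0.0 km
A, C, D are mutually consistent (residuals ≈ 0); B is off by 23.5 km.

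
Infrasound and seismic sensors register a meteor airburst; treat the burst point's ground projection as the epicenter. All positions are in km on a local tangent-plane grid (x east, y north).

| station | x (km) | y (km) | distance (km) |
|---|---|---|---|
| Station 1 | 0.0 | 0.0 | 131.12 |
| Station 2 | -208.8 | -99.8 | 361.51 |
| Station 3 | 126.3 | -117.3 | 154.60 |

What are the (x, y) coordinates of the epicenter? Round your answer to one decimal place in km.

Circle about each station: x² + y² = 131.12²; (x + 208.8)² + (y + 99.8)² = 361.51²; (x − 126.3)² + (y + 117.3)² = 154.60².
Subtracting pairs of circle equations eliminates x²+y² and gives linear equations (the radical axes):
-417.6 x − 199.6 y = -59939.55
252.6 x − 234.6 y = 23002.27
Solving the 2×2 system: x ≈ 125.7, y ≈ 37.3 km.
Check against Station 1 (with the unrounded x, y): √(x²+y²) = 131.12 ≈ 131.12 km. ✓

x ≈ 125.7 km, y ≈ 37.3 km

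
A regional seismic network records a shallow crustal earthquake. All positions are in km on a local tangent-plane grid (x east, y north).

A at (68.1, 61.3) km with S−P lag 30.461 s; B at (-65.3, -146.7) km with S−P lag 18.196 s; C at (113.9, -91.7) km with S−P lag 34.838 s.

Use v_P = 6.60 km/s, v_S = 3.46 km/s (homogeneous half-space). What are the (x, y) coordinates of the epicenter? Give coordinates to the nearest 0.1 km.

-132.5 km east, -32.7 km north

Distance from S−P lag: d = Δt · v_P v_S / (v_P − v_S) = Δt · (6.60·3.46)/(6.60−3.46) ≈ 7.2726·Δt.
So d_A = 221.53, d_B = 132.33, d_C = 253.36 km.
Circle about each station: (x − 68.1)² + (y − 61.3)² = 221.53²; (x + 65.3)² + (y + 146.7)² = 132.33²; (x − 113.9)² + (y + 91.7)² = 253.36².
Subtracting the A equation from the B and C equations removes the quadratic terms:
-266.8 x − 416.0 y = 48953.99
91.6 x − 306.0 y = -2128.95
Solving the 2×2 system: x ≈ -132.5, y ≈ -32.7 km.
Check against A (with the unrounded x, y): √((x − 68.1)²+(y − 61.3)²) = 221.53 ≈ 221.53 km. ✓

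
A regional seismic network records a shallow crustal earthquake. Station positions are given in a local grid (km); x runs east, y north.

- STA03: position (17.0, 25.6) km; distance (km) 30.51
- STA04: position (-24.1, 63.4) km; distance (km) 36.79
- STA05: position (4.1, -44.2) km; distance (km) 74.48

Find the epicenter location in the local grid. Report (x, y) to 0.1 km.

Circle about each station: (x − 17.0)² + (y − 25.6)² = 30.51²; (x + 24.1)² + (y − 63.4)² = 36.79²; (x − 4.1)² + (y + 44.2)² = 74.48².
Subtracting the STA03 equation from the STA04 and STA05 equations removes the quadratic terms:
-82.2 x + 75.6 y = 3233.37
-25.8 x − 139.6 y = -3590.32
Solving the 2×2 system: x ≈ -13.4, y ≈ 28.2 km.

-13.4 km east, 28.2 km north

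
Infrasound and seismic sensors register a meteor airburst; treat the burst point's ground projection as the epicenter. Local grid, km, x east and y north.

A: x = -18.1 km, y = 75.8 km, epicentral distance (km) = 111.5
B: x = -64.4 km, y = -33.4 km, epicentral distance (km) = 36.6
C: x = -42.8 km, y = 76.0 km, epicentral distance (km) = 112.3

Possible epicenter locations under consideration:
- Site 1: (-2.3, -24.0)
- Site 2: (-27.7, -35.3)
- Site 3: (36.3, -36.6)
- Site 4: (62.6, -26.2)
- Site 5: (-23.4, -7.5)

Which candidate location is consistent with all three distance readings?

Site 2

For each candidate, compare |candidate − station| to the reported distance:
Site 1: residuals A 10.5, B 26.2, C 4.4 → max 26.2 km
Site 2: residuals A 0.0, B 0.1, C 0.0 → max 0.1 km
Site 3: residuals A 13.4, B 64.2, C 25.3 → max 64.2 km
Site 4: residuals A 18.6, B 90.6, C 34.5 → max 90.6 km
Site 5: residuals A 28.0, B 11.9, C 26.6 → max 28.0 km
Only Site 2 has all residuals ≈ 0.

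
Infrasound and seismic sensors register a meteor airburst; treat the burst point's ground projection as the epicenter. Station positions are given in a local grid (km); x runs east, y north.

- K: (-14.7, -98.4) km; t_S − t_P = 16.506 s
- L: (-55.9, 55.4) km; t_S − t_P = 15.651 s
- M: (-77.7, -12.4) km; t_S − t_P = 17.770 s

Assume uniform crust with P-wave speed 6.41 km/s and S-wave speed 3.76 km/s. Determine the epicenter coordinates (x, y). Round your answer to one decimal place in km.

81.2 km east, 17.1 km north

Distance from S−P lag: d = Δt · v_P v_S / (v_P − v_S) = Δt · (6.41·3.76)/(6.41−3.76) ≈ 9.0949·Δt.
So d_K = 150.12, d_L = 142.34, d_M = 161.62 km.
Circle about each station: (x + 14.7)² + (y + 98.4)² = 150.12²; (x + 55.9)² + (y − 55.4)² = 142.34²; (x + 77.7)² + (y + 12.4)² = 161.62².
Subtracting the K equation from the L and M equations removes the quadratic terms:
-82.4 x + 307.6 y = -1429.34
-126.0 x + 172.0 y = -7292.61
Solving the 2×2 system: x ≈ 81.2, y ≈ 17.1 km.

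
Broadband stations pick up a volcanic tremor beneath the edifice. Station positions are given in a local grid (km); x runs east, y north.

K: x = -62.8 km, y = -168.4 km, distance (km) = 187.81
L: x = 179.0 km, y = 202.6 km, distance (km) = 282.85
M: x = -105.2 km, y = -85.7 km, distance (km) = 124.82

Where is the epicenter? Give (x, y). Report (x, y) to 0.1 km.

-34.7 km east, 17.3 km north

Circle about each station: (x + 62.8)² + (y + 168.4)² = 187.81²; (x − 179.0)² + (y − 202.6)² = 282.85²; (x + 105.2)² + (y + 85.7)² = 124.82².
Subtracting the K equation from the L and M equations removes the quadratic terms:
483.6 x + 742.0 y = -3946.17
-84.8 x + 165.4 y = 5801.69
Solving the 2×2 system: x ≈ -34.7, y ≈ 17.3 km.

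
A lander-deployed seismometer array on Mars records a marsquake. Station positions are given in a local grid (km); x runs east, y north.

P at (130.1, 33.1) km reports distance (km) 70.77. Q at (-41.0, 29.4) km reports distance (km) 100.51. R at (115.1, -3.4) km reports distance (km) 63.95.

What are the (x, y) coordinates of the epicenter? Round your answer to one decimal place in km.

Circle about each station: (x − 130.1)² + (y − 33.1)² = 70.77²; (x + 41.0)² + (y − 29.4)² = 100.51²; (x − 115.1)² + (y + 3.4)² = 63.95².
Subtracting the P equation from the Q and R equations removes the quadratic terms:
-342.2 x − 7.4 y = -20570.13
-30.0 x − 73.0 y = -3843.26
Solving the 2×2 system: x ≈ 59.5, y ≈ 28.2 km.

(59.5, 28.2)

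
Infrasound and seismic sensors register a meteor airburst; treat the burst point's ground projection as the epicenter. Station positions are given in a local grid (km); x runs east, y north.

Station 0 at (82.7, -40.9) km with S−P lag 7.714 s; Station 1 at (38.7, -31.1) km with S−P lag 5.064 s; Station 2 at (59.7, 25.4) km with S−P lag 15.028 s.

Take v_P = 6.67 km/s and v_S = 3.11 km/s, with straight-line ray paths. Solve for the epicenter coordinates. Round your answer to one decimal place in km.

42.2 km east, -60.4 km north

Distance from S−P lag: d = Δt · v_P v_S / (v_P − v_S) = Δt · (6.67·3.11)/(6.67−3.11) ≈ 5.8269·Δt.
So d_Station 0 = 44.95, d_Station 1 = 29.51, d_Station 2 = 87.57 km.
Circle about each station: (x − 82.7)² + (y + 40.9)² = 44.95²; (x − 38.7)² + (y + 31.1)² = 29.51²; (x − 59.7)² + (y − 25.4)² = 87.57².
Subtracting pairs of circle equations eliminates x²+y² and gives linear equations (the radical axes):
-88.0 x + 19.6 y = -4897.54
-46.0 x + 132.6 y = -9950.85
Solving the 2×2 system: x ≈ 42.2, y ≈ -60.4 km.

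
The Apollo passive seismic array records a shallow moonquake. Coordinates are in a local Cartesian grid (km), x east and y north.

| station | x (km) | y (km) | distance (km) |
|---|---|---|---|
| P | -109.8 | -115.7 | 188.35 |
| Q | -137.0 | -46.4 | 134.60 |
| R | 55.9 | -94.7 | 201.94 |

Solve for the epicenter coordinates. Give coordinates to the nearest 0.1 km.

Circle about each station: (x + 109.8)² + (y + 115.7)² = 188.35²; (x + 137.0)² + (y + 46.4)² = 134.60²; (x − 55.9)² + (y + 94.7)² = 201.94².
Subtracting the P equation from the Q and R equations removes the quadratic terms:
-54.4 x + 138.6 y = 12837.99
331.4 x + 42.0 y = -18653.67
Solving the 2×2 system: x ≈ -64.8, y ≈ 67.2 km.
Check against P (with the unrounded x, y): √((x + 109.8)²+(y + 115.7)²) = 188.35 ≈ 188.35 km. ✓

-64.8 km east, 67.2 km north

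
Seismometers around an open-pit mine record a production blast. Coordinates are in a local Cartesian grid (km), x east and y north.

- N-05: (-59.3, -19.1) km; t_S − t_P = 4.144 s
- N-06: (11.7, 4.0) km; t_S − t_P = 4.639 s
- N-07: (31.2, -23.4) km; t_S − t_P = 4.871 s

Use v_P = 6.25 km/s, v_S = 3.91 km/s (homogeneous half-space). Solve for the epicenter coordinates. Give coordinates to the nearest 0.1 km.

(-18.6, -33.8)

Distance from S−P lag: d = Δt · v_P v_S / (v_P − v_S) = Δt · (6.25·3.91)/(6.25−3.91) ≈ 10.4434·Δt.
So d_N-05 = 43.28, d_N-06 = 48.45, d_N-07 = 50.87 km.
Circle about each station: (x + 59.3)² + (y + 19.1)² = 43.28²; (x − 11.7)² + (y − 4.0)² = 48.45²; (x − 31.2)² + (y + 23.4)² = 50.87².
Subtracting pairs of circle equations eliminates x²+y² and gives linear equations (the radical axes):
142.0 x + 46.2 y = -4202.65
181.0 x − 8.6 y = -3074.90
Solving the 2×2 system: x ≈ -18.6, y ≈ -33.8 km.
Check against N-05 (with the unrounded x, y): √((x + 59.3)²+(y + 19.1)²) = 43.28 ≈ 43.28 km. ✓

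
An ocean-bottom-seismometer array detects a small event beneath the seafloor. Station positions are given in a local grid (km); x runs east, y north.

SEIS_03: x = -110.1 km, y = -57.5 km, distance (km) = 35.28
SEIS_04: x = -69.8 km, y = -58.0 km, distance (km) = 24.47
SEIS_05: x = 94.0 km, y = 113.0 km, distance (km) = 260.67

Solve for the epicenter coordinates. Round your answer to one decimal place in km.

x ≈ -82.2 km, y ≈ -79.1 km

Circle about each station: (x + 110.1)² + (y + 57.5)² = 35.28²; (x + 69.8)² + (y + 58.0)² = 24.47²; (x − 94.0)² + (y − 113.0)² = 260.67².
Subtracting pairs of circle equations eliminates x²+y² and gives linear equations (the radical axes):
80.6 x − 1.0 y = -6546.32
408.2 x + 341.0 y = -60527.43
Solving the 2×2 system: x ≈ -82.2, y ≈ -79.1 km.
Check against SEIS_03 (with the unrounded x, y): √((x + 110.1)²+(y + 57.5)²) = 35.28 ≈ 35.28 km. ✓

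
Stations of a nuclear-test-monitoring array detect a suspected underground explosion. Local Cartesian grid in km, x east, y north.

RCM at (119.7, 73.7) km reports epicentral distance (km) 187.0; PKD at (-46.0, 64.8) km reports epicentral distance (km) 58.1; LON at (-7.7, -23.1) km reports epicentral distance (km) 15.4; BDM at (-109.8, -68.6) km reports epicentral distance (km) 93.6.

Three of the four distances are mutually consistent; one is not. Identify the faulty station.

Solve using three stations at a time. Using RCM, PKD, BDM (subtract circle equations pairwise → linear system) gives (x, y) ≈ (-55.2, 7.4).
Distances from that point to each station vs reported:
  RCM: calculated 187.0 vs reported 187.0 → residual 0.0 km
  PKD: calculated 58.1 vs reported 58.1 → residual 0.0 km
  LON: calculated 56.4 vs reported 15.4 → residual 41.0 km
  BDM: calculated 93.6 vs reported 93.6 → residual 0.0 km
RCM, PKD, BDM are mutually consistent (residuals ≈ 0); LON is off by 41.0 km.

LON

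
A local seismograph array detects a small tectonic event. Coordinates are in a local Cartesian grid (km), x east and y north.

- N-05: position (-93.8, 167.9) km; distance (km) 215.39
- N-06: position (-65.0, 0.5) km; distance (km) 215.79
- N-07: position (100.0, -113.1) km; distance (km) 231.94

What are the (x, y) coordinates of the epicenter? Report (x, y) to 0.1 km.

(115.8, 118.3)

Circle about each station: (x + 93.8)² + (y − 167.9)² = 215.39²; (x + 65.0)² + (y − 0.5)² = 215.79²; (x − 100.0)² + (y + 113.1)² = 231.94².
Subtracting the N-05 equation from the N-06 and N-07 equations removes the quadratic terms:
57.6 x − 334.8 y = -32936.07
387.6 x − 562.0 y = -21600.55
Solving the 2×2 system: x ≈ 115.8, y ≈ 118.3 km.
Check against N-05 (with the unrounded x, y): √((x + 93.8)²+(y − 167.9)²) = 215.39 ≈ 215.39 km. ✓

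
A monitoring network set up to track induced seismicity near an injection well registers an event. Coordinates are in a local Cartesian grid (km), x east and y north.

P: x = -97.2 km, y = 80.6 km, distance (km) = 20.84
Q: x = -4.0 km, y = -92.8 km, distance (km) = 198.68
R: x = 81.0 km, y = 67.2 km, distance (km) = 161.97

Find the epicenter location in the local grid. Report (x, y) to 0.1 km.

Circle about each station: (x + 97.2)² + (y − 80.6)² = 20.84²; (x + 4.0)² + (y + 92.8)² = 198.68²; (x − 81.0)² + (y − 67.2)² = 161.97².
Subtracting pairs of circle equations eliminates x²+y² and gives linear equations (the radical axes):
186.4 x − 346.8 y = -46355.80
356.4 x − 26.8 y = -30667.34
Solving the 2×2 system: x ≈ -79.2, y ≈ 91.1 km.

-79.2 km east, 91.1 km north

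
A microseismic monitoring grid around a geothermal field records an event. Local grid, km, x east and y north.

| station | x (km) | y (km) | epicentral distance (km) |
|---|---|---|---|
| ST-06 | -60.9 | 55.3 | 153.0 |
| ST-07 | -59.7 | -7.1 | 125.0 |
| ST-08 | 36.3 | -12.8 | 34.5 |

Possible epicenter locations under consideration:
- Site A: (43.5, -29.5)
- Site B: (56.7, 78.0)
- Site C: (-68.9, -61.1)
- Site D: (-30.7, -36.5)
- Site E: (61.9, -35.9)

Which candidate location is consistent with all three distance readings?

For each candidate, compare |candidate − station| to the reported distance:
Site A: residuals ST-06 18.5, ST-07 19.4, ST-08 16.3 → max 19.4 km
Site B: residuals ST-06 33.2, ST-07 19.2, ST-08 58.6 → max 58.6 km
Site C: residuals ST-06 36.3, ST-07 70.2, ST-08 81.3 → max 81.3 km
Site D: residuals ST-06 56.4, ST-07 83.7, ST-08 36.6 → max 83.7 km
Site E: residuals ST-06 0.0, ST-07 0.0, ST-08 0.0 → max 0.0 km
Only Site E has all residuals ≈ 0.

Site E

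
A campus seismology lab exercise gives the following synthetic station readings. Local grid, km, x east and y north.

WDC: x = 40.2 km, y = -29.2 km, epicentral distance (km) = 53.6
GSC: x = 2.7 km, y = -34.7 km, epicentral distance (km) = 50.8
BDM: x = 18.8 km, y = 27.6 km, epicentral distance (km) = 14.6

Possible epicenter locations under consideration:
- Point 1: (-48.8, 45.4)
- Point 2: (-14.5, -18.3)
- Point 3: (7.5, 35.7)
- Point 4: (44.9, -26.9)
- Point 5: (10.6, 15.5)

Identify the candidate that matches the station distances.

For each candidate, compare |candidate − station| to the reported distance:
Point 1: residuals WDC 62.5, GSC 44.4, BDM 55.3 → max 62.5 km
Point 2: residuals WDC 2.2, GSC 27.0, BDM 42.1 → max 42.1 km
Point 3: residuals WDC 19.1, GSC 19.8, BDM 0.7 → max 19.8 km
Point 4: residuals WDC 48.4, GSC 7.9, BDM 45.8 → max 48.4 km
Point 5: residuals WDC 0.0, GSC 0.0, BDM 0.0 → max 0.0 km
Only Point 5 has all residuals ≈ 0.

Point 5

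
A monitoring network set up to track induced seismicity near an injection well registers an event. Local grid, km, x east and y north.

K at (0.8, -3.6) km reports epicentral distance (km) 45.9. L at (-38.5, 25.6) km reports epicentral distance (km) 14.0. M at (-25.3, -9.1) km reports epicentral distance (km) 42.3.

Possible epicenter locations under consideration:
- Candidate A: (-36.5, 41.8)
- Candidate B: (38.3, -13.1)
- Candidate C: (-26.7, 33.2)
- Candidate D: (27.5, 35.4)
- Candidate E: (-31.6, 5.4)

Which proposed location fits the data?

Candidate C

For each candidate, compare |candidate − station| to the reported distance:
Candidate A: residuals K 12.9, L 2.3, M 9.8 → max 12.9 km
Candidate B: residuals K 7.2, L 72.0, M 21.4 → max 72.0 km
Candidate C: residuals K 0.0, L 0.0, M 0.0 → max 0.0 km
Candidate D: residuals K 1.4, L 52.7, M 26.8 → max 52.7 km
Candidate E: residuals K 12.3, L 7.3, M 26.5 → max 26.5 km
Only Candidate C has all residuals ≈ 0.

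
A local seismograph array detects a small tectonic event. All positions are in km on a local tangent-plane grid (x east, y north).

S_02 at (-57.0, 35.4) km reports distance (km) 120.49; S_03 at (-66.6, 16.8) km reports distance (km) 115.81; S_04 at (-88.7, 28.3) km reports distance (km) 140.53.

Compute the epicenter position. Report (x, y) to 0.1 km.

Circle about each station: (x + 57.0)² + (y − 35.4)² = 120.49²; (x + 66.6)² + (y − 16.8)² = 115.81²; (x + 88.7)² + (y − 28.3)² = 140.53².
Subtracting pairs of circle equations eliminates x²+y² and gives linear equations (the radical axes):
-19.2 x − 37.2 y = 1321.52
-63.4 x − 14.2 y = -1064.42
Solving the 2×2 system: x ≈ 28.0, y ≈ -50.0 km.

(28.0, -50.0)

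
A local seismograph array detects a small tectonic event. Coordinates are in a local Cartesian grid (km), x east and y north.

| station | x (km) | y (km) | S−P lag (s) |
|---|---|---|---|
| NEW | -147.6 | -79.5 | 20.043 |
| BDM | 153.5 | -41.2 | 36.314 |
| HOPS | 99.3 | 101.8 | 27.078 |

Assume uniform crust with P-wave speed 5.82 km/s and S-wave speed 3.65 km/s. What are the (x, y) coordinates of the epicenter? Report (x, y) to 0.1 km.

Distance from S−P lag: d = Δt · v_P v_S / (v_P − v_S) = Δt · (5.82·3.65)/(5.82−3.65) ≈ 9.7894·Δt.
So d_NEW = 196.21, d_BDM = 355.49, d_HOPS = 265.08 km.
Circle about each station: (x + 147.6)² + (y + 79.5)² = 196.21²; (x − 153.5)² + (y + 41.2)² = 355.49²; (x − 99.3)² + (y − 101.8)² = 265.08².
Subtracting the NEW equation from the BDM and HOPS equations removes the quadratic terms:
602.2 x + 76.6 y = -90721.10
493.8 x + 362.6 y = -39651.32
Solving the 2×2 system: x ≈ -165.4, y ≈ 115.9 km.

(-165.4, 115.9)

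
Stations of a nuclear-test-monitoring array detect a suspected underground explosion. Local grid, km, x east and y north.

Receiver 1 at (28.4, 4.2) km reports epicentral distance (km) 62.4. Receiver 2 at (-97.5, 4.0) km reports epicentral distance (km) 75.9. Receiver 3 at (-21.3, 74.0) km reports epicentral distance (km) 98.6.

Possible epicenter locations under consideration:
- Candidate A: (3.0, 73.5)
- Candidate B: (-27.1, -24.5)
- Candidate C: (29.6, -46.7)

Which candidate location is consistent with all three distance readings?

For each candidate, compare |candidate − station| to the reported distance:
Candidate A: residuals Receiver 1 11.4, Receiver 2 46.3, Receiver 3 74.3 → max 74.3 km
Candidate B: residuals Receiver 1 0.1, Receiver 2 0.1, Receiver 3 0.1 → max 0.1 km
Candidate C: residuals Receiver 1 11.5, Receiver 2 60.9, Receiver 3 32.4 → max 60.9 km
Only Candidate B has all residuals ≈ 0.

Candidate B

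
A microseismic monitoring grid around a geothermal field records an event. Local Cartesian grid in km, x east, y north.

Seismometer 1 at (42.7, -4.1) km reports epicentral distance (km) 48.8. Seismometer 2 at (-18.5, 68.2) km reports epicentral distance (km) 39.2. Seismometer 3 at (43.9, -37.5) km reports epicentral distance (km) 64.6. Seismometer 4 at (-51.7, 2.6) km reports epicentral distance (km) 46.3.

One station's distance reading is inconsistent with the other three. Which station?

Solve using three stations at a time. Using Seismometer 1, Seismometer 3, Seismometer 4 (subtract circle equations pairwise → linear system) gives (x, y) ≈ (-5.4, 4.3).
Distances from that point to each station vs reported:
  Seismometer 1: calculated 48.8 vs reported 48.8 → residual 0.0 km
  Seismometer 2: calculated 65.3 vs reported 39.2 → residual 26.1 km
  Seismometer 3: calculated 64.6 vs reported 64.6 → residual 0.0 km
  Seismometer 4: calculated 46.3 vs reported 46.3 → residual 0.0 km
Seismometer 1, Seismometer 3, Seismometer 4 are mutually consistent (residuals ≈ 0); Seismometer 2 is off by 26.1 km.

Seismometer 2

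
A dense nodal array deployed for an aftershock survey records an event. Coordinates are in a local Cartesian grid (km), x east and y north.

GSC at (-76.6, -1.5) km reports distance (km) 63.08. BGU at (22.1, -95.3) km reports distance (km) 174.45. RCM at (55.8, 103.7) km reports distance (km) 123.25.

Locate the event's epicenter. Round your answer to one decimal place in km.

-59.1 km east, 59.1 km north

Circle about each station: (x + 76.6)² + (y + 1.5)² = 63.08²; (x − 22.1)² + (y + 95.3)² = 174.45²; (x − 55.8)² + (y − 103.7)² = 123.25².
Subtracting the GSC equation from the BGU and RCM equations removes the quadratic terms:
197.4 x − 187.6 y = -22753.03
264.8 x + 210.4 y = -3213.96
Solving the 2×2 system: x ≈ -59.1, y ≈ 59.1 km.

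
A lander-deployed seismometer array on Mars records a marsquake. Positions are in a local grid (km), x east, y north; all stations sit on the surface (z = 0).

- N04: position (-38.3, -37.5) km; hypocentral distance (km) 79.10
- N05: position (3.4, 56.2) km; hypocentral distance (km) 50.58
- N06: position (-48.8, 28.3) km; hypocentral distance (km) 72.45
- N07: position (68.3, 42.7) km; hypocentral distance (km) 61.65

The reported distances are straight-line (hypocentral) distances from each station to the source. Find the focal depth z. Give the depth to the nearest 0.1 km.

z ≈ 21.4 km

Each station gives a sphere (x−x_i)² + (y−y_i)² + z² = d_i² (stations at z=0).
Subtracting the N04 sphere from N05 and N06: z² cancels, leaving linear equations in x and y:
83.4 x + 187.4 y = 3995.33
-21.0 x + 131.6 y = 1317.00
Solving: x ≈ 18.710, y ≈ 12.993 km (keep extra digits for the depth step; rounded: 18.7, 13.0).
Then from the N04 sphere: z² = 79.10² − (x + 38.3)² − (y + 37.5)² with x = 18.710, y = 12.993, so z ≈ 21.381 ≈ 21.4 km.
Check against N07 (with the unrounded solution): distance 61.63 ≈ 61.65 km. ✓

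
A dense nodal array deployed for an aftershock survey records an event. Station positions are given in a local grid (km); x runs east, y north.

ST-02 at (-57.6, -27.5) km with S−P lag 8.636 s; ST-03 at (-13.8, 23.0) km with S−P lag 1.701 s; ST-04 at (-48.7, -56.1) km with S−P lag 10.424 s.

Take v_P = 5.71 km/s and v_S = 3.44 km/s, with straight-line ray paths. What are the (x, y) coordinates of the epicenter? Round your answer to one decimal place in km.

Distance from S−P lag: d = Δt · v_P v_S / (v_P − v_S) = Δt · (5.71·3.44)/(5.71−3.44) ≈ 8.6530·Δt.
So d_ST-02 = 74.73, d_ST-03 = 14.72, d_ST-04 = 90.20 km.
Circle about each station: (x + 57.6)² + (y + 27.5)² = 74.73²; (x + 13.8)² + (y − 23.0)² = 14.72²; (x + 48.7)² + (y + 56.1)² = 90.20².
Subtracting the ST-02 equation from the ST-03 and ST-04 equations removes the quadratic terms:
87.6 x + 101.0 y = 2013.32
17.8 x − 57.2 y = -1106.58
Solving the 2×2 system: x ≈ 0.5, y ≈ 19.5 km.
Check against ST-02 (with the unrounded x, y): √((x + 57.6)²+(y + 27.5)²) = 74.73 ≈ 74.73 km. ✓

(0.5, 19.5)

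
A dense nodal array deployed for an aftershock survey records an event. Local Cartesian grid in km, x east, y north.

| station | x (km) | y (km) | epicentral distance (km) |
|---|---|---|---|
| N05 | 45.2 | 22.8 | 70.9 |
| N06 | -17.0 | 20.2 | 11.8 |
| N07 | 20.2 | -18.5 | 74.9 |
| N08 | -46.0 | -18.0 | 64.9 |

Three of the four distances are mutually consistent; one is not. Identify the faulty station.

N06

Solve using three stations at a time. Using N05, N07, N08 (subtract circle equations pairwise → linear system) gives (x, y) ≈ (-23.0, 42.9).
Distances from that point to each station vs reported:
  N05: calculated 71.1 vs reported 70.9 → residual 0.2 km
  N06: calculated 23.5 vs reported 11.8 → residual 11.7 km
  N07: calculated 75.1 vs reported 74.9 → residual 0.2 km
  N08: calculated 65.1 vs reported 64.9 → residual 0.2 km
N05, N07, N08 are mutually consistent (residuals ≈ 0); N06 is off by 11.7 km.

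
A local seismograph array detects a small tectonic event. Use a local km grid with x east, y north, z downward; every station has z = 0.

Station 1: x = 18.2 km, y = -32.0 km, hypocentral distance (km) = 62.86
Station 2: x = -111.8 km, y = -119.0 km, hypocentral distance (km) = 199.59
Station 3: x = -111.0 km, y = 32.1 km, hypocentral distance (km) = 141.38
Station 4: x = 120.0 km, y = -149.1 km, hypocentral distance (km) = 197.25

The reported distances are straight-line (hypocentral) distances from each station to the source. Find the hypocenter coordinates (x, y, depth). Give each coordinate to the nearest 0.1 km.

(26.3, 21.5, 32.0)

Each station gives a sphere (x−x_i)² + (y−y_i)² + z² = d_i² (stations at z=0).
Subtracting the Station 1 sphere from Station 2 and Station 3: z² cancels, leaving linear equations in x and y:
-260.0 x − 174.0 y = -10579.79
-258.4 x + 128.2 y = -4040.75
Solving: x ≈ 26.304, y ≈ 21.499 km (keep extra digits for the depth step; rounded: 26.3, 21.5).
Then from the Station 1 sphere: z² = 62.86² − (x − 18.2)² − (y + 32.0)² with x = 26.304, y = 21.499, so z ≈ 31.993 ≈ 32.0 km.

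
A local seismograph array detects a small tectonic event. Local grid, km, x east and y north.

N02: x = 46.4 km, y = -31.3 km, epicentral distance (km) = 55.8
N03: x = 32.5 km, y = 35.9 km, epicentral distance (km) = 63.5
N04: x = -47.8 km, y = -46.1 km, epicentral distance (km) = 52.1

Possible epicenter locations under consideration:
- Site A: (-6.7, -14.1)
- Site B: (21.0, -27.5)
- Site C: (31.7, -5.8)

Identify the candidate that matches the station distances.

For each candidate, compare |candidate − station| to the reported distance:
Site A: residuals N02 0.0, N03 0.0, N04 0.0 → max 0.0 km
Site B: residuals N02 30.1, N03 0.9, N04 19.2 → max 30.1 km
Site C: residuals N02 26.4, N03 21.8, N04 37.0 → max 37.0 km
Only Site A has all residuals ≈ 0.

Site A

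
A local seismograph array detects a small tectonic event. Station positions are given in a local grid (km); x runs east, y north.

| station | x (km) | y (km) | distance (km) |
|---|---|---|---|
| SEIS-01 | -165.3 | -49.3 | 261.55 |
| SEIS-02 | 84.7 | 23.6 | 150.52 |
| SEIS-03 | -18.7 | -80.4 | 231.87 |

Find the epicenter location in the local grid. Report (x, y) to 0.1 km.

Circle about each station: (x + 165.3)² + (y + 49.3)² = 261.55²; (x − 84.7)² + (y − 23.6)² = 150.52²; (x + 18.7)² + (y + 80.4)² = 231.87².
Subtracting pairs of circle equations eliminates x²+y² and gives linear equations (the radical axes):
500.0 x + 145.8 y = 23728.60
293.2 x − 62.2 y = -8296.02
Solving the 2×2 system: x ≈ 3.6, y ≈ 150.4 km.

3.6 km east, 150.4 km north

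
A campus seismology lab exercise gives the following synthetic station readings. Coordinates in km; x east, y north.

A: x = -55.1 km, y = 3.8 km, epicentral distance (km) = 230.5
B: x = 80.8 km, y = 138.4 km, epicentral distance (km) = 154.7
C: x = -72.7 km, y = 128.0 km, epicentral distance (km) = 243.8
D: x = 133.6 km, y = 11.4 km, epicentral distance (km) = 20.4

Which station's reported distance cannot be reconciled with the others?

Solve using three stations at a time. Using B, C, D (subtract circle equations pairwise → linear system) gives (x, y) ≈ (129.3, -8.5).
Distances from that point to each station vs reported:
  A: calculated 184.8 vs reported 230.5 → residual 45.7 km
  B: calculated 154.7 vs reported 154.7 → residual 0.0 km
  C: calculated 243.8 vs reported 243.8 → residual 0.0 km
  D: calculated 20.4 vs reported 20.4 → residual 0.0 km
B, C, D are mutually consistent (residuals ≈ 0); A is off by 45.7 km.

A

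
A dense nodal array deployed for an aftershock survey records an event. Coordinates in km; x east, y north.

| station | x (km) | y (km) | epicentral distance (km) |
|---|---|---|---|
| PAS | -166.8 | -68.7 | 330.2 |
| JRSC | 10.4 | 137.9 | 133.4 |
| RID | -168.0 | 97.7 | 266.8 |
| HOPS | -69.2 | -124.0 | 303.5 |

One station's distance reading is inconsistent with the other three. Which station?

Solve using three stations at a time. Using PAS, RID, HOPS (subtract circle equations pairwise → linear system) gives (x, y) ≈ (97.0, 130.1).
Distances from that point to each station vs reported:
  PAS: calculated 330.3 vs reported 330.2 → residual 0.1 km
  JRSC: calculated 87.0 vs reported 133.4 → residual 46.4 km
  RID: calculated 267.0 vs reported 266.8 → residual 0.2 km
  HOPS: calculated 303.7 vs reported 303.5 → residual 0.2 km
PAS, RID, HOPS are mutually consistent (residuals ≈ 0); JRSC is off by 46.4 km.

JRSC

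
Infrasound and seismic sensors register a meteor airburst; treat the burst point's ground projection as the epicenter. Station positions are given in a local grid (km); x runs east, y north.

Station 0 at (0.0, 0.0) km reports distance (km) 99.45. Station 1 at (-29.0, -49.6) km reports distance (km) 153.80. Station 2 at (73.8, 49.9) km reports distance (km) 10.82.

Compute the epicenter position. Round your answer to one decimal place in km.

Circle about each station: x² + y² = 99.45²; (x + 29.0)² + (y + 49.6)² = 153.80²; (x − 73.8)² + (y − 49.9)² = 10.82².
Subtracting pairs of circle equations eliminates x²+y² and gives linear equations (the radical axes):
-58.0 x − 99.2 y = -10462.98
147.6 x + 99.8 y = 17709.68
Solving the 2×2 system: x ≈ 80.5, y ≈ 58.4 km.
Check against Station 0 (with the unrounded x, y): √(x²+y²) = 99.45 ≈ 99.45 km. ✓

x ≈ 80.5 km, y ≈ 58.4 km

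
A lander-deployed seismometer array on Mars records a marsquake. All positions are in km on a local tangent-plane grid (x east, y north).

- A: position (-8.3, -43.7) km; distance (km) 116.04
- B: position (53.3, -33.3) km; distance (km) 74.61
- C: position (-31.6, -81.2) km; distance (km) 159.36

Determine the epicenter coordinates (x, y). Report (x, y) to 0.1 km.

Circle about each station: (x + 8.3)² + (y + 43.7)² = 116.04²; (x − 53.3)² + (y + 33.3)² = 74.61²; (x + 31.6)² + (y + 81.2)² = 159.36².
Subtracting pairs of circle equations eliminates x²+y² and gives linear equations (the radical axes):
123.2 x + 20.8 y = 9869.83
-46.6 x − 75.0 y = -6316.91
Solving the 2×2 system: x ≈ 73.6, y ≈ 38.5 km.

73.6 km east, 38.5 km north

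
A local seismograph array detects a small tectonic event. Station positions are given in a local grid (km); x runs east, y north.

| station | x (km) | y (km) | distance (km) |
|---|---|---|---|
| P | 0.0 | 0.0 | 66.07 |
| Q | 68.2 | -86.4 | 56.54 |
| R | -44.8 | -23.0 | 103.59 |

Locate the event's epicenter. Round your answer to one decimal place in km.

Circle about each station: x² + y² = 66.07²; (x − 68.2)² + (y + 86.4)² = 56.54²; (x + 44.8)² + (y + 23.0)² = 103.59².
Subtracting the P equation from the Q and R equations removes the quadratic terms:
136.4 x − 172.8 y = 13284.67
-89.6 x − 46.0 y = -3829.60
Solving the 2×2 system: x ≈ 58.5, y ≈ -30.7 km.

58.5 km east, -30.7 km north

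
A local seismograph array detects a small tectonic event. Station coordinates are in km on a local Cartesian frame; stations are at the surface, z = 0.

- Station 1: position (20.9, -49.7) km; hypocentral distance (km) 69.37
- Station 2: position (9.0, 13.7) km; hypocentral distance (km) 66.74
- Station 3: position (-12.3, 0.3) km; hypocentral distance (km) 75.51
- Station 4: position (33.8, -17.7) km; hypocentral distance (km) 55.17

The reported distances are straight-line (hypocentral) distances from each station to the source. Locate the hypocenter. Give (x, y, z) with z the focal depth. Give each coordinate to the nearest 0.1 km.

Each station gives a sphere (x−x_i)² + (y−y_i)² + z² = d_i² (stations at z=0).
Subtracting the Station 1 sphere from Station 2 and Station 3: z² cancels, leaving linear equations in x and y:
-23.8 x + 126.8 y = -2280.24
-66.4 x + 100.0 y = -3645.08
Solving: x ≈ 38.773, y ≈ -10.705 km (keep extra digits for the depth step; rounded: 38.8, -10.7).
Then from the Station 1 sphere: z² = 69.37² − (x − 20.9)² − (y + 49.7)² with x = 38.773, y = -10.705, so z ≈ 54.517 ≈ 54.5 km.

x ≈ 38.8 km, y ≈ -10.7 km, depth ≈ 54.5 km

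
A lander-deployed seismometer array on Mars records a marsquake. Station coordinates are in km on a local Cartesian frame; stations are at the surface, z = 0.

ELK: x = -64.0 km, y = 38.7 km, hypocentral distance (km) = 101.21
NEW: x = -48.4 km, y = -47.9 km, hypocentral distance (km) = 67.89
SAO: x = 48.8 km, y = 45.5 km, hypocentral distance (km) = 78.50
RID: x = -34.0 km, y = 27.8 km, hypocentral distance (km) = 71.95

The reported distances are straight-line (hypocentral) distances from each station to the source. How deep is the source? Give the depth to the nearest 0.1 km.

Each station gives a sphere (x−x_i)² + (y−y_i)² + z² = d_i² (stations at z=0).
Subtracting the ELK sphere from NEW and SAO: z² cancels, leaving linear equations in x and y:
31.2 x − 173.2 y = 4677.69
225.6 x + 13.6 y = 2939.21
Solving: x ≈ 14.499, y ≈ -24.396 km (keep extra digits for the depth step; rounded: 14.5, -24.4).
Then from the ELK sphere: z² = 101.21² − (x + 64.0)² − (y − 38.7)² with x = 14.499, y = -24.396, so z ≈ 10.013 ≈ 10.0 km.

z ≈ 10.0 km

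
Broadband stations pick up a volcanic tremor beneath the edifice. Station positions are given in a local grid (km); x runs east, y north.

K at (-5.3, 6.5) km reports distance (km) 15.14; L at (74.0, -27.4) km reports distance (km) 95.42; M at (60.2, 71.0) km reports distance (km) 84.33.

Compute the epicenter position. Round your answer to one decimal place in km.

Circle about each station: (x + 5.3)² + (y − 6.5)² = 15.14²; (x − 74.0)² + (y + 27.4)² = 95.42²; (x − 60.2)² + (y − 71.0)² = 84.33².
Subtracting the K equation from the L and M equations removes the quadratic terms:
158.6 x − 67.8 y = -2719.34
131.0 x + 129.0 y = 1712.37
Solving the 2×2 system: x ≈ -8.0, y ≈ 21.4 km.

-8.0 km east, 21.4 km north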